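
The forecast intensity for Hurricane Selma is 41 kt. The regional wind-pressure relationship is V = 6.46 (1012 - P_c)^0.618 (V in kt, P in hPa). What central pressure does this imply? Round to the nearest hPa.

ΔP = (V / 6.46)^(1/0.618) = (41/6.46)^1.618.
41/6.46 = 6.347; 6.347^1.618 ≈ 19.89 hPa.
P_c = 1012 − 19.89 = 992.11 ≈ 992 hPa.

992 hPa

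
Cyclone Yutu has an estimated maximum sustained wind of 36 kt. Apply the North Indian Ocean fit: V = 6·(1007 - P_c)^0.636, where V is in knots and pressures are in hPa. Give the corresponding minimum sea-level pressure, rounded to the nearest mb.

ΔP = (V / 6)^(1/0.636) = (36/6)^1.572.
36/6 = 6.000; 6.000^1.572 ≈ 16.73 mb.
P_c = 1007 − 16.73 = 990.27 ≈ 990 mb.

990 mb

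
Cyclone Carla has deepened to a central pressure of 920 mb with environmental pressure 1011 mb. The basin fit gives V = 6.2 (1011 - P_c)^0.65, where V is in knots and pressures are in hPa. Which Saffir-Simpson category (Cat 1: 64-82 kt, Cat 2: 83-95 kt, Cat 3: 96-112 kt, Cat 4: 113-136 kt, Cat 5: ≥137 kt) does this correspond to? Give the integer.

ΔP = 1011 − 920 = 91 mb.
V ≈ 6.2 × 91^0.65 = 6.2 × 18.77 ≈ 116 kt.
116 kt falls in the Category 4 band.

4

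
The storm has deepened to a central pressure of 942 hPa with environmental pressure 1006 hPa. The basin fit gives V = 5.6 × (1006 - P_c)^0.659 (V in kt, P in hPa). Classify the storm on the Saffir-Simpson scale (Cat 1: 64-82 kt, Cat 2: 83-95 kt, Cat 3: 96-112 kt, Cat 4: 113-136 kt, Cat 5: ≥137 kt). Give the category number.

2

ΔP = 1006 − 942 = 64 hPa.
V ≈ 5.6 × 64^0.659 = 5.6 × 15.50 ≈ 87 kt.
87 kt falls in the Category 2 band.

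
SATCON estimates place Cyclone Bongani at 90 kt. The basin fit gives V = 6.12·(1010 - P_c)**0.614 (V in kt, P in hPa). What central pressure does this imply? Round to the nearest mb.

930 mb

ΔP = (V / 6.12)^(1/0.614) = (90/6.12)^1.629.
90/6.12 = 14.706; 14.706^1.629 ≈ 79.70 mb.
P_c = 1010 − 79.70 = 930.30 ≈ 930 mb.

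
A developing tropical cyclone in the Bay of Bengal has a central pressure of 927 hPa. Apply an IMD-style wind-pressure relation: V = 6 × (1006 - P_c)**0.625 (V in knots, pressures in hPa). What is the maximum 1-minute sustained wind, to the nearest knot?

ΔP = 1006 − 927 = 79 hPa.
79^0.625 ≈ 15.347.
V ≈ 6 × 15.347 ≈ 92.1 kt.

92 kt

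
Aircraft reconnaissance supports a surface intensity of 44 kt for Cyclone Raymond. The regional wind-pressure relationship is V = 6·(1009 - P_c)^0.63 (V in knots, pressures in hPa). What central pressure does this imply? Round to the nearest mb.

985 mb

ΔP = (V / 6)^(1/0.63) = (44/6)^1.587.
44/6 = 7.333; 7.333^1.587 ≈ 23.63 mb.
P_c = 1009 − 23.63 = 985.37 ≈ 985 mb.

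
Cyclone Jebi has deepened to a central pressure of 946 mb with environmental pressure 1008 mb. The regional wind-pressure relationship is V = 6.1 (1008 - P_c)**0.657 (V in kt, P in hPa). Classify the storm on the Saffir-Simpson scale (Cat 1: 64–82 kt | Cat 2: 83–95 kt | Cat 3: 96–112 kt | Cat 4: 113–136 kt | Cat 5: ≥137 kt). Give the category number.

ΔP = 1008 − 946 = 62 mb.
V ≈ 6.1 × 62^0.657 = 6.1 × 15.05 ≈ 92 kt.
92 kt falls in the Category 2 band.

2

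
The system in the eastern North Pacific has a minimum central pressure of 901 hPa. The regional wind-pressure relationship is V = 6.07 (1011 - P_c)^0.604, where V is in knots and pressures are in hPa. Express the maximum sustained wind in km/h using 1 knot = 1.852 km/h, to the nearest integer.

ΔP = 1011 − 901 = 110 hPa.
V ≈ 6.07 × 110^0.604 = 6.07 × 17.100 ≈ 103.798 kt.
103.798 × 1.852 ≈ 192.23 km/h → 192 km/h.

192 km/h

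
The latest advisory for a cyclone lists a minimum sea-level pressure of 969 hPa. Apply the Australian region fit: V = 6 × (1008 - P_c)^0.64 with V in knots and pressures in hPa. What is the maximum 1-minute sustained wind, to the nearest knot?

63 kt

ΔP = 1008 − 969 = 39 hPa.
39^0.64 ≈ 10.430.
V ≈ 6 × 10.430 ≈ 62.6 kt.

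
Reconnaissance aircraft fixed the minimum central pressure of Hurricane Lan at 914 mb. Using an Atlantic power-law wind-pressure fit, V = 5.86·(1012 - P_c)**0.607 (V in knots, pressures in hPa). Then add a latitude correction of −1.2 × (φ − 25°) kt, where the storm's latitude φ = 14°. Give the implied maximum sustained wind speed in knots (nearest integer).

ΔP = 1012 − 914 = 98 mb.
98^0.607 ≈ 16.169.
V ≈ 5.86 × 16.169 ≈ 94.7 kt.
Latitude correction: −1.2 × (14 − 25) = 13.2 kt.
Corrected V ≈ 107.9 kt → 108 kt.

108 kt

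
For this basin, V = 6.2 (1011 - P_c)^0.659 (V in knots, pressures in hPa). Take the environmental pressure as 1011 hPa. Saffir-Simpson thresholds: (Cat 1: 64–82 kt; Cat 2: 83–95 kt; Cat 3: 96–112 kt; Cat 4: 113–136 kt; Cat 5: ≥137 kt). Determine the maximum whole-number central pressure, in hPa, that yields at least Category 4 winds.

929 hPa

Category 4 begins at V = 113 kt.
Required ΔP = (113/6.2)^(1/0.659) = 18.226^1.517 ≈ 81.85 hPa.
P_c ≤ 1011 − 81.85 = 929.15, so the highest integer P_c is 929 hPa.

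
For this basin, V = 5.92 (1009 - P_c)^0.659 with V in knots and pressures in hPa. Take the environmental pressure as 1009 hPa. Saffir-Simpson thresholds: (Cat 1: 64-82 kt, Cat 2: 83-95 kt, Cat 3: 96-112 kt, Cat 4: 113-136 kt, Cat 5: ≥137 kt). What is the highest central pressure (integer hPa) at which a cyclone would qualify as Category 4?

Category 4 begins at V = 113 kt.
Required ΔP = (113/5.92)^(1/0.659) = 19.088^1.517 ≈ 87.80 hPa.
P_c ≤ 1009 − 87.80 = 921.20, so the highest integer P_c is 921 hPa.

921 hPa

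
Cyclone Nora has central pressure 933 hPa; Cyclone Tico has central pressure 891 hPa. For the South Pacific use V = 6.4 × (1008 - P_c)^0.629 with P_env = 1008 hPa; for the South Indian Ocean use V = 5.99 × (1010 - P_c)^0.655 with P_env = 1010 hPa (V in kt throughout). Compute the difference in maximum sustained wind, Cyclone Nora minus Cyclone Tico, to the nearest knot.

Cyclone Nora: ΔP = 75; V ≈ 6.4 × 75^0.629 ≈ 96.74 kt.
Cyclone Tico: ΔP = 119; V ≈ 5.99 × 119^0.655 ≈ 137.06 kt.
Difference ≈ 96.74 − 137.06 = -40.32 → -40 kt.

-40 kt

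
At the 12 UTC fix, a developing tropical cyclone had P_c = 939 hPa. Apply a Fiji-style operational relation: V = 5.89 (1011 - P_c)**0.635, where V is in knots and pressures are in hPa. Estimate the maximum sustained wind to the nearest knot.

89 kt

ΔP = 1011 − 939 = 72 hPa.
72^0.635 ≈ 15.115.
V ≈ 5.89 × 15.115 ≈ 89.0 kt.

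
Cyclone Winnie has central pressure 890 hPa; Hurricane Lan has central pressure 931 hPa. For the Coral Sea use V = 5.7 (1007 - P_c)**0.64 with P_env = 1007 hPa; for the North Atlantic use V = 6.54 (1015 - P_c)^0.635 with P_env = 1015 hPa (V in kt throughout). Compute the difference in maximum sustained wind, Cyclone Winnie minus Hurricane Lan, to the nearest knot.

Cyclone Winnie: ΔP = 117; V ≈ 5.7 × 117^0.64 ≈ 120.09 kt.
Hurricane Lan: ΔP = 84; V ≈ 6.54 × 84^0.635 ≈ 109.02 kt.
Difference ≈ 120.09 − 109.02 = 11.07 → 11 kt.

11 kt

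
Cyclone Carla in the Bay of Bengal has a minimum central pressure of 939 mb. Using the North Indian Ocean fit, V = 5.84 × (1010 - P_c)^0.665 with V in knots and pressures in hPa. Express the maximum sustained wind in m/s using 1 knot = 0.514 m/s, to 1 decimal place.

51.1 m/s

ΔP = 1010 − 939 = 71 mb.
V ≈ 5.84 × 71^0.665 = 5.84 × 17.025 ≈ 99.426 kt.
99.426 × 0.514 ≈ 51.10 m/s → 51.1 m/s.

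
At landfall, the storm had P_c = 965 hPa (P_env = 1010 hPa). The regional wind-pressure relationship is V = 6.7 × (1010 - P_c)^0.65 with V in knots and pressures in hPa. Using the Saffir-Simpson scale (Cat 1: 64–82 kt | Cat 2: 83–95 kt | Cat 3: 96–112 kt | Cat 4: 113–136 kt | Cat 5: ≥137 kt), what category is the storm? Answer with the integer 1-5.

1

ΔP = 1010 − 965 = 45 hPa.
V ≈ 6.7 × 45^0.65 = 6.7 × 11.87 ≈ 80 kt.
80 kt falls in the Category 1 band.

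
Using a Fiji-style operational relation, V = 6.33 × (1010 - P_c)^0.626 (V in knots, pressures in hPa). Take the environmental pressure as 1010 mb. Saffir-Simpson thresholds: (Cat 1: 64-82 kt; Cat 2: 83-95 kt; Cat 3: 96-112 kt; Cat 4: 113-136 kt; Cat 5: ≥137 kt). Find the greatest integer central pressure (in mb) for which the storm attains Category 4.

910 mb

Category 4 begins at V = 113 kt.
Required ΔP = (113/6.33)^(1/0.626) = 17.852^1.597 ≈ 99.88 mb.
P_c ≤ 1010 − 99.88 = 910.12, so the highest integer P_c is 910 mb.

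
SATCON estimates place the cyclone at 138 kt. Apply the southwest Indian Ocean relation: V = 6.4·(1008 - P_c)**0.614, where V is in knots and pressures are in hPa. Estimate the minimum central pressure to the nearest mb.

ΔP = (V / 6.4)^(1/0.614) = (138/6.4)^1.629.
138/6.4 = 21.562; 21.562^1.629 ≈ 148.64 mb.
P_c = 1008 − 148.64 = 859.36 ≈ 859 mb.

859 mb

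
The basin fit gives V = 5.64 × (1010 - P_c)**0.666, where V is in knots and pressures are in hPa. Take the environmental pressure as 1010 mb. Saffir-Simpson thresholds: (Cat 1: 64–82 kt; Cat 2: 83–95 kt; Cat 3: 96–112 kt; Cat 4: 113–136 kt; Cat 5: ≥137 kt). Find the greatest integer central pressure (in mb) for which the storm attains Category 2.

Category 2 begins at V = 83 kt.
Required ΔP = (83/5.64)^(1/0.666) = 14.716^1.502 ≈ 56.68 mb.
P_c ≤ 1010 − 56.68 = 953.32, so the highest integer P_c is 953 mb.

953 mb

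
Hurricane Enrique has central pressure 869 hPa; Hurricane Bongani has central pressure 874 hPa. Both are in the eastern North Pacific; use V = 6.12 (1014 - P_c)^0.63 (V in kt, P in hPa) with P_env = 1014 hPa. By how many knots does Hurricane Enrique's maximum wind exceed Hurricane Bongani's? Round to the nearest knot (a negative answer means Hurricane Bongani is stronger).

Hurricane Enrique: ΔP = 145; V ≈ 6.12 × 145^0.63 ≈ 140.74 kt.
Hurricane Bongani: ΔP = 140; V ≈ 6.12 × 140^0.63 ≈ 137.66 kt.
Difference ≈ 140.74 − 137.66 = 3.08 → 3 kt.

3 kt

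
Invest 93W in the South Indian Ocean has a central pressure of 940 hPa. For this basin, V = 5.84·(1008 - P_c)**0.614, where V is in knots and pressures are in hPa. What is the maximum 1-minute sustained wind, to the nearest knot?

78 kt

ΔP = 1008 − 940 = 68 hPa.
68^0.614 ≈ 13.340.
V ≈ 5.84 × 13.340 ≈ 77.9 kt.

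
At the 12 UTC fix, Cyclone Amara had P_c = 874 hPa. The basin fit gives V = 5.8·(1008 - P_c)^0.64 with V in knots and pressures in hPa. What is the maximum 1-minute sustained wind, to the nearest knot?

133 kt

ΔP = 1008 − 874 = 134 hPa.
134^0.64 ≈ 22.980.
V ≈ 5.8 × 22.980 ≈ 133.3 kt.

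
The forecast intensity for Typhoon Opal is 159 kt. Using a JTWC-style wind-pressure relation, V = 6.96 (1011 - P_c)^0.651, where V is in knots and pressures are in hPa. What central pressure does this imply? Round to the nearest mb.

ΔP = (V / 6.96)^(1/0.651) = (159/6.96)^1.536.
159/6.96 = 22.845; 22.845^1.536 ≈ 122.25 mb.
P_c = 1011 − 122.25 = 888.75 ≈ 889 mb.

889 mb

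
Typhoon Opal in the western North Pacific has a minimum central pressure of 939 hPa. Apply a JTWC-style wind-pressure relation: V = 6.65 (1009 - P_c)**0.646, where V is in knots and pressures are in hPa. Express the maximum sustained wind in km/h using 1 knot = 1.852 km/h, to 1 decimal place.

ΔP = 1009 − 939 = 70 hPa.
V ≈ 6.65 × 70^0.646 = 6.65 × 15.557 ≈ 103.456 kt.
103.456 × 1.852 ≈ 191.60 km/h → 191.6 km/h.

191.6 km/h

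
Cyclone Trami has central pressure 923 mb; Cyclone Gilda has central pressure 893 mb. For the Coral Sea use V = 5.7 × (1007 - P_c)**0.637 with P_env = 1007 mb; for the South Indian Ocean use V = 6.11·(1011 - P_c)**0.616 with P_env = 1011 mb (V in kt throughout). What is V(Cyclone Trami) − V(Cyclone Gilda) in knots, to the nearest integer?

-20 kt

Cyclone Trami: ΔP = 84; V ≈ 5.7 × 84^0.637 ≈ 95.86 kt.
Cyclone Gilda: ΔP = 118; V ≈ 6.11 × 118^0.616 ≈ 115.43 kt.
Difference ≈ 95.86 − 115.43 = -19.57 → -20 kt.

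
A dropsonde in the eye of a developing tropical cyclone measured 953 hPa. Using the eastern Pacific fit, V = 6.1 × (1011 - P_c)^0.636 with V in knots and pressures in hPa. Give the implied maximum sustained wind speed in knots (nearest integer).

ΔP = 1011 − 953 = 58 hPa.
58^0.636 ≈ 13.229.
V ≈ 6.1 × 13.229 ≈ 80.7 kt.

81 kt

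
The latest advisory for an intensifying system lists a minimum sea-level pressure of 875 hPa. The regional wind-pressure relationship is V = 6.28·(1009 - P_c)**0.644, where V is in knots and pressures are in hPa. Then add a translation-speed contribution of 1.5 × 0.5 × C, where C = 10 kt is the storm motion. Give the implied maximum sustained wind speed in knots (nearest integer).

ΔP = 1009 − 875 = 134 hPa.
134^0.644 ≈ 23.434.
V ≈ 6.28 × 23.434 ≈ 147.2 kt.
Translation term: 1.5 × 0.5 × 10 = 7.5 kt.
Corrected V ≈ 154.7 kt → 155 kt.

155 kt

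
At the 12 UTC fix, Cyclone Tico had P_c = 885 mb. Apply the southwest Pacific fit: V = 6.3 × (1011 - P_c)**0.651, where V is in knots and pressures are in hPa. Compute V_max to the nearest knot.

ΔP = 1011 − 885 = 126 mb.
126^0.651 ≈ 23.299.
V ≈ 6.3 × 23.299 ≈ 146.8 kt.

147 kt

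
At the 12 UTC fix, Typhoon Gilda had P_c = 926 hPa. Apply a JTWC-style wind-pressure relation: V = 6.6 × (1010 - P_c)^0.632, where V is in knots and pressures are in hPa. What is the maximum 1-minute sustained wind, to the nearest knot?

109 kt

ΔP = 1010 − 926 = 84 hPa.
84^0.632 ≈ 16.449.
V ≈ 6.6 × 16.449 ≈ 108.6 kt.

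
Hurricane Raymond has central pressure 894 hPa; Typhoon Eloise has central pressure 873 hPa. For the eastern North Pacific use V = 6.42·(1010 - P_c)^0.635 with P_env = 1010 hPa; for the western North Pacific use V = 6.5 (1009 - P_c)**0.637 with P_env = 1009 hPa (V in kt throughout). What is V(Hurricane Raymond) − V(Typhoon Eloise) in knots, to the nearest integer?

Hurricane Raymond: ΔP = 116; V ≈ 6.42 × 116^0.635 ≈ 131.36 kt.
Typhoon Eloise: ΔP = 136; V ≈ 6.5 × 136^0.637 ≈ 148.59 kt.
Difference ≈ 131.36 − 148.59 = -17.23 → -17 kt.

-17 kt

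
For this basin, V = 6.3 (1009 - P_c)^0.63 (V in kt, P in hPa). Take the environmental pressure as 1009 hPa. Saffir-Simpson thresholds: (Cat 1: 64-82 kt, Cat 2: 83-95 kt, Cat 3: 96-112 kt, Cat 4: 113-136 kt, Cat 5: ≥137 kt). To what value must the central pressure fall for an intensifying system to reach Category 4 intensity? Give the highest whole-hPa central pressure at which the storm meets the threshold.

Category 4 begins at V = 113 kt.
Required ΔP = (113/6.3)^(1/0.63) = 17.937^1.587 ≈ 97.74 hPa.
P_c ≤ 1009 − 97.74 = 911.26, so the highest integer P_c is 911 hPa.

911 hPa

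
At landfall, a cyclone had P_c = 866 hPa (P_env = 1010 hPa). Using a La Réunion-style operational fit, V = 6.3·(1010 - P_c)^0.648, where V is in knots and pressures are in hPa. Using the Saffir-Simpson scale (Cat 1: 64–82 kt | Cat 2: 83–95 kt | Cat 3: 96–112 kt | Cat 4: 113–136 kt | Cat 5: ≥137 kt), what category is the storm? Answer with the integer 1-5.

ΔP = 1010 − 866 = 144 hPa.
V ≈ 6.3 × 144^0.648 = 6.3 × 25.04 ≈ 158 kt.
158 kt falls in the Category 5 band.

5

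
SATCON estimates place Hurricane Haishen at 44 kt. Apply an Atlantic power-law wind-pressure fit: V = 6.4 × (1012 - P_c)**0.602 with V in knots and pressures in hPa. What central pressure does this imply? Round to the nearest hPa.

987 hPa

ΔP = (V / 6.4)^(1/0.602) = (44/6.4)^1.661.
44/6.4 = 6.875; 6.875^1.661 ≈ 24.59 hPa.
P_c = 1012 − 24.59 = 987.41 ≈ 987 hPa.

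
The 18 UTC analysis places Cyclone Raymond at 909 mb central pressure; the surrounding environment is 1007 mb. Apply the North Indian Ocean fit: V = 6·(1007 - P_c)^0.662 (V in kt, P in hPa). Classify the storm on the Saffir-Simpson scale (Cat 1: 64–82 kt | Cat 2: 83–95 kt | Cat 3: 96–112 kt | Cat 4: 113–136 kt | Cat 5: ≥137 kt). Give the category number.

4

ΔP = 1007 − 909 = 98 mb.
V ≈ 6 × 98^0.662 = 6 × 20.81 ≈ 125 kt.
125 kt falls in the Category 4 band.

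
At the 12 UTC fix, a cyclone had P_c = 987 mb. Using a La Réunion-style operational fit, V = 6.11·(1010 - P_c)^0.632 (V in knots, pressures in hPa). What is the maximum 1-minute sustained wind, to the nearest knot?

44 kt

ΔP = 1010 − 987 = 23 mb.
23^0.632 ≈ 7.255.
V ≈ 6.11 × 7.255 ≈ 44.3 kt.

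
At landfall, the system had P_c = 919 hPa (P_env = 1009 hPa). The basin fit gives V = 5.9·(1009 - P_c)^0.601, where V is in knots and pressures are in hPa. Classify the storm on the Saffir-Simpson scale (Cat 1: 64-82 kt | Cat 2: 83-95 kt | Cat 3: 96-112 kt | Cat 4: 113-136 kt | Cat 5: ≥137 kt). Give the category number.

ΔP = 1009 − 919 = 90 hPa.
V ≈ 5.9 × 90^0.601 = 5.9 × 14.95 ≈ 88 kt.
88 kt falls in the Category 2 band.

2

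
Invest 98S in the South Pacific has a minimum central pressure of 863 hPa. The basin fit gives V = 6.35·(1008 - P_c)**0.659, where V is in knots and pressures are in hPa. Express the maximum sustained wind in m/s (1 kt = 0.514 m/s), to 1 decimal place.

86.7 m/s

ΔP = 1008 − 863 = 145 hPa.
V ≈ 6.35 × 145^0.659 = 6.35 × 26.567 ≈ 168.700 kt.
168.700 × 0.514 ≈ 86.71 m/s → 86.7 m/s.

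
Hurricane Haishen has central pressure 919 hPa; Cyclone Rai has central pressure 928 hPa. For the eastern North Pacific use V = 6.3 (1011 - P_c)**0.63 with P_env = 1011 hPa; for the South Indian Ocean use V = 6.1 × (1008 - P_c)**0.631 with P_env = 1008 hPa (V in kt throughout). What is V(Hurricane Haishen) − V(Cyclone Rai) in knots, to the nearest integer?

12 kt

Hurricane Haishen: ΔP = 92; V ≈ 6.3 × 92^0.63 ≈ 108.77 kt.
Cyclone Rai: ΔP = 80; V ≈ 6.1 × 80^0.631 ≈ 96.87 kt.
Difference ≈ 108.77 − 96.87 = 11.90 → 12 kt.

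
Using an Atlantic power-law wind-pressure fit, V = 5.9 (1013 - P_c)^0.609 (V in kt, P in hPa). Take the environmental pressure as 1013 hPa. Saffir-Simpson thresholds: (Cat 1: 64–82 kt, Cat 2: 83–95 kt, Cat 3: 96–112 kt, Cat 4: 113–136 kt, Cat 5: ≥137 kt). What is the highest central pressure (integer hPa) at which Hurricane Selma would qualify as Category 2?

Category 2 begins at V = 83 kt.
Required ΔP = (83/5.9)^(1/0.609) = 14.068^1.642 ≈ 76.81 hPa.
P_c ≤ 1013 − 76.81 = 936.19, so the highest integer P_c is 936 hPa.

936 hPa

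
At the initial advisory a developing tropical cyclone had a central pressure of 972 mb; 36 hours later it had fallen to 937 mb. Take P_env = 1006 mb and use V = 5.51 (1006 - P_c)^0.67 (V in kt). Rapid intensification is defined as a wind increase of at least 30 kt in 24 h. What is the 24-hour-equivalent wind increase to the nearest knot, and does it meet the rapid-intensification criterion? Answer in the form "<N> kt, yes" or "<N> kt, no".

24 kt, no

V₁: ΔP = 34, V ≈ 5.51 × 34^0.67 ≈ 58.51 kt.
V₂: ΔP = 69, V ≈ 5.51 × 69^0.67 ≈ 94.01 kt.
ΔV over 36 h = 35.50 kt → 24 h equivalent = 35.50 × 24/36 ≈ 23.67 kt.
24 kt < 30 kt ⇒ not rapid intensification.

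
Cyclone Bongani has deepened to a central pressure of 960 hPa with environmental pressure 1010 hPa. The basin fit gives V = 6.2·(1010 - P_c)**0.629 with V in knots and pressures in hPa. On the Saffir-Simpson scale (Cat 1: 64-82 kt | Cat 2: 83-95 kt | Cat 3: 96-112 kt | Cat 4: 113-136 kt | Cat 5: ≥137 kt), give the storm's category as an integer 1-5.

1

ΔP = 1010 − 960 = 50 hPa.
V ≈ 6.2 × 50^0.629 = 6.2 × 11.71 ≈ 73 kt.
73 kt falls in the Category 1 band.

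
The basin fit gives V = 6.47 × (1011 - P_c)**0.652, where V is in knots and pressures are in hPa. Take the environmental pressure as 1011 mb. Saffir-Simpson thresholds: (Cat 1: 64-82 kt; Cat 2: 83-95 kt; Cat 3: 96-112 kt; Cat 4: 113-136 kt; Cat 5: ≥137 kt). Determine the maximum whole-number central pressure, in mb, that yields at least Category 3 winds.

Category 3 begins at V = 96 kt.
Required ΔP = (96/6.47)^(1/0.652) = 14.838^1.534 ≈ 62.60 mb.
P_c ≤ 1011 − 62.60 = 948.40, so the highest integer P_c is 948 mb.

948 mb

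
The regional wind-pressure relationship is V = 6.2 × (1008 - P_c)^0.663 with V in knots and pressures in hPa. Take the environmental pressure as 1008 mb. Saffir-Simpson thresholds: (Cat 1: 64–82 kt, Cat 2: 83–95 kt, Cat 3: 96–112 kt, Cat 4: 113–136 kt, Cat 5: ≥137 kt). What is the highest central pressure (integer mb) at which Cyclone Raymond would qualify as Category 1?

974 mb

Category 1 begins at V = 64 kt.
Required ΔP = (64/6.2)^(1/0.663) = 10.323^1.508 ≈ 33.81 mb.
P_c ≤ 1008 − 33.81 = 974.19, so the highest integer P_c is 974 mb.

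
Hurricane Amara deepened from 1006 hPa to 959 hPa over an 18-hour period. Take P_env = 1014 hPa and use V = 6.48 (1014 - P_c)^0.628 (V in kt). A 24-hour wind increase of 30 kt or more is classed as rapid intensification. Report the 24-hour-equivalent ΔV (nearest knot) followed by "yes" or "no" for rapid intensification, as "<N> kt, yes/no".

V₁: ΔP = 8, V ≈ 6.48 × 8^0.628 ≈ 23.92 kt.
V₂: ΔP = 55, V ≈ 6.48 × 55^0.628 ≈ 80.26 kt.
ΔV over 18 h = 56.34 kt → 24 h equivalent = 56.34 × 24/18 ≈ 75.12 kt.
75 kt ≥ 30 kt ⇒ rapid intensification.

75 kt, yes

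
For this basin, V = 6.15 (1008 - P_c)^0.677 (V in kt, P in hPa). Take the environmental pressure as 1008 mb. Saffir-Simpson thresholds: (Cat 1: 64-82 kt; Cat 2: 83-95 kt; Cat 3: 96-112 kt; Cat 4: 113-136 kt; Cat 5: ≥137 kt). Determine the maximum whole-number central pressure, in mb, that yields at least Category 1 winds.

Category 1 begins at V = 64 kt.
Required ΔP = (64/6.15)^(1/0.677) = 10.407^1.477 ≈ 31.82 mb.
P_c ≤ 1008 − 31.82 = 976.18, so the highest integer P_c is 976 mb.

976 mb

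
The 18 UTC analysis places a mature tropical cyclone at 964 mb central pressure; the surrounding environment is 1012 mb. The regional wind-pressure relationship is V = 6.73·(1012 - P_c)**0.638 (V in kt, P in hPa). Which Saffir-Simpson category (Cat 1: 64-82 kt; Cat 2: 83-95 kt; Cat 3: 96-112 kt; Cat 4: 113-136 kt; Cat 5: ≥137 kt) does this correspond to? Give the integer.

1

ΔP = 1012 − 964 = 48 mb.
V ≈ 6.73 × 48^0.638 = 6.73 × 11.82 ≈ 80 kt.
80 kt falls in the Category 1 band.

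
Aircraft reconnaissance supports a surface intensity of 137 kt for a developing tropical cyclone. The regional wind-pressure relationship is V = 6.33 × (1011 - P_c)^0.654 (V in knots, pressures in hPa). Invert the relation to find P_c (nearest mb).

901 mb

ΔP = (V / 6.33)^(1/0.654) = (137/6.33)^1.529.
137/6.33 = 21.643; 21.643^1.529 ≈ 110.10 mb.
P_c = 1011 − 110.10 = 900.90 ≈ 901 mb.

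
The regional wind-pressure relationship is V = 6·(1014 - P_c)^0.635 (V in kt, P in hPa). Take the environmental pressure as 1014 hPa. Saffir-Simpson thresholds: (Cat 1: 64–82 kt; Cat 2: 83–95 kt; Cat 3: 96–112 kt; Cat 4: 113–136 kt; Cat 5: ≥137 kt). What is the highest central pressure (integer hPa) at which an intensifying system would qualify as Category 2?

951 hPa

Category 2 begins at V = 83 kt.
Required ΔP = (83/6)^(1/0.635) = 13.833^1.575 ≈ 62.62 hPa.
P_c ≤ 1014 − 62.62 = 951.38, so the highest integer P_c is 951 hPa.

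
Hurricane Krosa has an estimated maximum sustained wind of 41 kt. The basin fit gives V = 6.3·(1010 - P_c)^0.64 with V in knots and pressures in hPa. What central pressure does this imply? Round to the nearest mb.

ΔP = (V / 6.3)^(1/0.64) = (41/6.3)^1.562.
41/6.3 = 6.508; 6.508^1.562 ≈ 18.66 mb.
P_c = 1010 − 18.66 = 991.34 ≈ 991 mb.

991 mb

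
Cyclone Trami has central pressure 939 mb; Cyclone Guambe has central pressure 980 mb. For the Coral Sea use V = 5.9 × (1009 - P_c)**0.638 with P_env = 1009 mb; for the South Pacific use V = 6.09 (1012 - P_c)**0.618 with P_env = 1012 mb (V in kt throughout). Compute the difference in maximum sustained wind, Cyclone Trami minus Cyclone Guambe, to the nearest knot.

37 kt

Cyclone Trami: ΔP = 70; V ≈ 5.9 × 70^0.638 ≈ 88.72 kt.
Cyclone Guambe: ΔP = 32; V ≈ 6.09 × 32^0.618 ≈ 51.86 kt.
Difference ≈ 88.72 − 51.86 = 36.86 → 37 kt.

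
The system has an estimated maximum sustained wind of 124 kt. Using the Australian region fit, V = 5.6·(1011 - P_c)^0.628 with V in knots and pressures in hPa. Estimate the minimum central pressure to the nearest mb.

872 mb

ΔP = (V / 5.6)^(1/0.628) = (124/5.6)^1.592.
124/5.6 = 22.143; 22.143^1.592 ≈ 138.70 mb.
P_c = 1011 − 138.70 = 872.30 ≈ 872 mb.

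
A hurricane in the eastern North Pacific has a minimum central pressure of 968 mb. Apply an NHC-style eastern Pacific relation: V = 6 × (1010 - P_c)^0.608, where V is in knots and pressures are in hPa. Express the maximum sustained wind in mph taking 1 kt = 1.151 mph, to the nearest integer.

ΔP = 1010 − 968 = 42 mb.
V ≈ 6 × 42^0.608 = 6 × 9.704 ≈ 58.222 kt.
58.222 × 1.151 ≈ 67.01 mph → 67 mph.

67 mph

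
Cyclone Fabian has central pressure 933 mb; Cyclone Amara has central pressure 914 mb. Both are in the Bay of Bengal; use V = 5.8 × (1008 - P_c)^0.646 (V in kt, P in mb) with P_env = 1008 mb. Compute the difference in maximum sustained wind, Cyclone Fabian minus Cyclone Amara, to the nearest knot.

Cyclone Fabian: ΔP = 75; V ≈ 5.8 × 75^0.646 ≈ 94.34 kt.
Cyclone Amara: ΔP = 94; V ≈ 5.8 × 94^0.646 ≈ 109.16 kt.
Difference ≈ 94.34 − 109.16 = -14.82 → -15 kt.

-15 kt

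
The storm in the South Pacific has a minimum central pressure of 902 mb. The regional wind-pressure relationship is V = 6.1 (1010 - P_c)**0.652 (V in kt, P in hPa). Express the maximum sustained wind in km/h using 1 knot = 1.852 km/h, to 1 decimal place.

ΔP = 1010 − 902 = 108 mb.
V ≈ 6.1 × 108^0.652 = 6.1 × 21.173 ≈ 129.158 kt.
129.158 × 1.852 ≈ 239.20 km/h → 239.2 km/h.

239.2 km/h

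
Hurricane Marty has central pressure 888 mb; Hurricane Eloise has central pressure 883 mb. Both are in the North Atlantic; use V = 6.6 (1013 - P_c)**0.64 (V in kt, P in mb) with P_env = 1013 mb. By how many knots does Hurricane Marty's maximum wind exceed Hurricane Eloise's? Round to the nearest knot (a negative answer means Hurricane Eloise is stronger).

Hurricane Marty: ΔP = 125; V ≈ 6.6 × 125^0.64 ≈ 145.07 kt.
Hurricane Eloise: ΔP = 130; V ≈ 6.6 × 130^0.64 ≈ 148.75 kt.
Difference ≈ 145.07 − 148.75 = -3.68 → -4 kt.

-4 kt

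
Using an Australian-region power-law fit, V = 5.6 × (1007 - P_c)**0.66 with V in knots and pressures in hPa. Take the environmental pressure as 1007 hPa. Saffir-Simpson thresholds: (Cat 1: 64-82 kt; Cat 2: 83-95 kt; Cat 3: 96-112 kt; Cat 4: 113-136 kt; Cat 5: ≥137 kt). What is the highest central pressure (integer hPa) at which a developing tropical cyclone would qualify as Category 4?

Category 4 begins at V = 113 kt.
Required ΔP = (113/5.6)^(1/0.66) = 20.179^1.515 ≈ 94.87 hPa.
P_c ≤ 1007 − 94.87 = 912.13, so the highest integer P_c is 912 hPa.

912 hPa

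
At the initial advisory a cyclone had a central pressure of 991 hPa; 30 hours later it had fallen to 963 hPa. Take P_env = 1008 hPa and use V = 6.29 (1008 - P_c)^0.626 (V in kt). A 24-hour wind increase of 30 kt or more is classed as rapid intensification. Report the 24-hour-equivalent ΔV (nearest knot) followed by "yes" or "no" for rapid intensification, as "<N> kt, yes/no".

V₁: ΔP = 17, V ≈ 6.29 × 17^0.626 ≈ 37.06 kt.
V₂: ΔP = 45, V ≈ 6.29 × 45^0.626 ≈ 68.17 kt.
ΔV over 30 h = 31.11 kt → 24 h equivalent = 31.11 × 24/30 ≈ 24.89 kt.
25 kt < 30 kt ⇒ not rapid intensification.

25 kt, no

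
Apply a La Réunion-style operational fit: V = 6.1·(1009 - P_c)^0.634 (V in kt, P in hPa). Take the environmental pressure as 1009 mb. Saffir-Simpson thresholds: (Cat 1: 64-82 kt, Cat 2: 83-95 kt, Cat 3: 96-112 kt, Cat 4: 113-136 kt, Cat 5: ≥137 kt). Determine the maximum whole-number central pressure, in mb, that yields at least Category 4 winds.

909 mb

Category 4 begins at V = 113 kt.
Required ΔP = (113/6.1)^(1/0.634) = 18.525^1.577 ≈ 99.91 mb.
P_c ≤ 1009 − 99.91 = 909.09, so the highest integer P_c is 909 mb.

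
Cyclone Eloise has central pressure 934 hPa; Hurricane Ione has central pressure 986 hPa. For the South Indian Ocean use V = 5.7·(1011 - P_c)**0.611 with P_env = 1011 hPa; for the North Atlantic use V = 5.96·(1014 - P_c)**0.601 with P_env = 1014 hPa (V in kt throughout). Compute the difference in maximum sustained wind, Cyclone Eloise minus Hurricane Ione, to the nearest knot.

37 kt

Cyclone Eloise: ΔP = 77; V ≈ 5.7 × 77^0.611 ≈ 81.01 kt.
Hurricane Ione: ΔP = 28; V ≈ 5.96 × 28^0.601 ≈ 44.16 kt.
Difference ≈ 81.01 − 44.16 = 36.85 → 37 kt.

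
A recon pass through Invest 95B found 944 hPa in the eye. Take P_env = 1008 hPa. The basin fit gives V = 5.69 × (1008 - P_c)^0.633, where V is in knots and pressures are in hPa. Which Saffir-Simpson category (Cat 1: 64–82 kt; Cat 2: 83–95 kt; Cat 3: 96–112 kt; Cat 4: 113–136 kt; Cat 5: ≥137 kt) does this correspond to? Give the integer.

ΔP = 1008 − 944 = 64 hPa.
V ≈ 5.69 × 64^0.633 = 5.69 × 13.91 ≈ 79 kt.
79 kt falls in the Category 1 band.

1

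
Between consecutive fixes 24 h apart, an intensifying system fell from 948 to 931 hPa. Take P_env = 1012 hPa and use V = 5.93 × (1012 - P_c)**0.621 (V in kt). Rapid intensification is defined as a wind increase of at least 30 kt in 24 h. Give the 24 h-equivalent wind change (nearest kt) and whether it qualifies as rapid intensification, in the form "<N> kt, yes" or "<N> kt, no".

12 kt, no

V₁: ΔP = 64, V ≈ 5.93 × 64^0.621 ≈ 78.47 kt.
V₂: ΔP = 81, V ≈ 5.93 × 81^0.621 ≈ 90.83 kt.
ΔV over 24 h = 12.36 kt → 24 h equivalent = 12.36 × 24/24 ≈ 12.36 kt.
12 kt < 30 kt ⇒ not rapid intensification.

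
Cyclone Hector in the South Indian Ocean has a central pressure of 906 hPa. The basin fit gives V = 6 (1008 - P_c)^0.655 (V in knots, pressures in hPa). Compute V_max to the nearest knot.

124 kt

ΔP = 1008 − 906 = 102 hPa.
102^0.655 ≈ 20.684.
V ≈ 6 × 20.684 ≈ 124.1 kt.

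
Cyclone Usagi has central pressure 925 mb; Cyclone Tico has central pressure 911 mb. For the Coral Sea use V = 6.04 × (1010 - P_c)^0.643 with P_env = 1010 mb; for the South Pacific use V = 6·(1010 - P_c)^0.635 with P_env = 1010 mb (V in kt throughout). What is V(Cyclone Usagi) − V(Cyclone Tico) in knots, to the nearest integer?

Cyclone Usagi: ΔP = 85; V ≈ 6.04 × 85^0.643 ≈ 105.11 kt.
Cyclone Tico: ΔP = 99; V ≈ 6 × 99^0.635 ≈ 111.01 kt.
Difference ≈ 105.11 − 111.01 = -5.90 → -6 kt.

-6 kt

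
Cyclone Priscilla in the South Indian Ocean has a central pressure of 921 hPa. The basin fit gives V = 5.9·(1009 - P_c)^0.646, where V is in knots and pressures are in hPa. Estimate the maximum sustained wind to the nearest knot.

106 kt

ΔP = 1009 − 921 = 88 hPa.
88^0.646 ≈ 18.036.
V ≈ 5.9 × 18.036 ≈ 106.4 kt.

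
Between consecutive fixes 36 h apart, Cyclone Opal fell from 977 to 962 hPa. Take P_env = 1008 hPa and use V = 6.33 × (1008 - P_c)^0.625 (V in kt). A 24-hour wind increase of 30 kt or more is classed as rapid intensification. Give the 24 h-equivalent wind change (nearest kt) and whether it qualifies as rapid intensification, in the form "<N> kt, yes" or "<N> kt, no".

V₁: ΔP = 31, V ≈ 6.33 × 31^0.625 ≈ 54.14 kt.
V₂: ΔP = 46, V ≈ 6.33 × 46^0.625 ≈ 69.28 kt.
ΔV over 36 h = 15.14 kt → 24 h equivalent = 15.14 × 24/36 ≈ 10.09 kt.
10 kt < 30 kt ⇒ not rapid intensification.

10 kt, no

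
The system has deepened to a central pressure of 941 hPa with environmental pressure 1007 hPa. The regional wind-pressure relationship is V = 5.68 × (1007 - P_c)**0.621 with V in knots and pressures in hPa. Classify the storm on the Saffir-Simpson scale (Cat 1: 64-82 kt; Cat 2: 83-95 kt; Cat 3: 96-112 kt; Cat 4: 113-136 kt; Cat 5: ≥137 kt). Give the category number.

ΔP = 1007 − 941 = 66 hPa.
V ≈ 5.68 × 66^0.621 = 5.68 × 13.49 ≈ 77 kt.
77 kt falls in the Category 1 band.

1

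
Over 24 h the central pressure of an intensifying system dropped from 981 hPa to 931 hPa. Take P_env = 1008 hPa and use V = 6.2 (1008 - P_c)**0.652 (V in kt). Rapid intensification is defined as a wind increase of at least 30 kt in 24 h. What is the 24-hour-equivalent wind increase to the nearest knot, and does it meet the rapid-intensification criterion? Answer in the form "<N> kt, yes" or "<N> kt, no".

52 kt, yes

V₁: ΔP = 27, V ≈ 6.2 × 27^0.652 ≈ 53.17 kt.
V₂: ΔP = 77, V ≈ 6.2 × 77^0.652 ≈ 105.29 kt.
ΔV over 24 h = 52.12 kt → 24 h equivalent = 52.12 × 24/24 ≈ 52.12 kt.
52 kt ≥ 30 kt ⇒ rapid intensification.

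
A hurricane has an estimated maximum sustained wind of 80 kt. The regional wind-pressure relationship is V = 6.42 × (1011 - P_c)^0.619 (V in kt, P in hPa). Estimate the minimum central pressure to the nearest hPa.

952 hPa

ΔP = (V / 6.42)^(1/0.619) = (80/6.42)^1.616.
80/6.42 = 12.461; 12.461^1.616 ≈ 58.87 hPa.
P_c = 1011 − 58.87 = 952.13 ≈ 952 hPa.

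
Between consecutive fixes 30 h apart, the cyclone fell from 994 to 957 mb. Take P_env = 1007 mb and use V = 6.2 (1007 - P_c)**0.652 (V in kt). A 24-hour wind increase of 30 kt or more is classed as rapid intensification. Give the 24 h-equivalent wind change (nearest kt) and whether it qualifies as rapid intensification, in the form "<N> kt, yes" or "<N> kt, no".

V₁: ΔP = 13, V ≈ 6.2 × 13^0.652 ≈ 33.01 kt.
V₂: ΔP = 50, V ≈ 6.2 × 50^0.652 ≈ 79.45 kt.
ΔV over 30 h = 46.44 kt → 24 h equivalent = 46.44 × 24/30 ≈ 37.15 kt.
37 kt ≥ 30 kt ⇒ rapid intensification.

37 kt, yes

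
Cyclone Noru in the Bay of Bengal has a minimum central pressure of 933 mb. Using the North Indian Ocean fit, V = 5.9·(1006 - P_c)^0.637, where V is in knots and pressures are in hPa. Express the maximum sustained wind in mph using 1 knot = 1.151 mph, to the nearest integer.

ΔP = 1006 − 933 = 73 mb.
V ≈ 5.9 × 73^0.637 = 5.9 × 15.379 ≈ 90.738 kt.
90.738 × 1.151 ≈ 104.44 mph → 104 mph.

104 mph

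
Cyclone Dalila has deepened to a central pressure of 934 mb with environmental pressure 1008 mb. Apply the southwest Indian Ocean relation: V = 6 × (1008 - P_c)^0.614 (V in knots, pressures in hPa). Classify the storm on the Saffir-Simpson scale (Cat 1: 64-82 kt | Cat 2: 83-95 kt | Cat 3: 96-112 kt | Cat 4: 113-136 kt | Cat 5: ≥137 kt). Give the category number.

ΔP = 1008 − 934 = 74 mb.
V ≈ 6 × 74^0.614 = 6 × 14.05 ≈ 84 kt.
84 kt falls in the Category 2 band.

2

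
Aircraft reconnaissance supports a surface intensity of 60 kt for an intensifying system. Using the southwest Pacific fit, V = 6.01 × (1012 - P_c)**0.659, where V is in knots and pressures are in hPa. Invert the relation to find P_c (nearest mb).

ΔP = (V / 6.01)^(1/0.659) = (60/6.01)^1.517.
60/6.01 = 9.983; 9.983^1.517 ≈ 32.84 mb.
P_c = 1012 − 32.84 = 979.16 ≈ 979 mb.

979 mb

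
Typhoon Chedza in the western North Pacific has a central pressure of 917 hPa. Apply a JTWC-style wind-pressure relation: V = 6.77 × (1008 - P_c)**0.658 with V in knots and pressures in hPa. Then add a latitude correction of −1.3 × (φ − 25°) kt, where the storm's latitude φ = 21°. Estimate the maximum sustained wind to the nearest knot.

137 kt

ΔP = 1008 − 917 = 91 hPa.
91^0.658 ≈ 19.456.
V ≈ 6.77 × 19.456 ≈ 131.7 kt.
Latitude correction: −1.3 × (21 − 25) = 5.2 kt.
Corrected V ≈ 136.9 kt → 137 kt.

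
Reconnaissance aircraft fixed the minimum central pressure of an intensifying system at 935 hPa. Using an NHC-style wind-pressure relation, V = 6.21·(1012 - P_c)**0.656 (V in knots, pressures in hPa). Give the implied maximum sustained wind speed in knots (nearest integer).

107 kt

ΔP = 1012 − 935 = 77 hPa.
77^0.656 ≈ 17.280.
V ≈ 6.21 × 17.280 ≈ 107.3 kt.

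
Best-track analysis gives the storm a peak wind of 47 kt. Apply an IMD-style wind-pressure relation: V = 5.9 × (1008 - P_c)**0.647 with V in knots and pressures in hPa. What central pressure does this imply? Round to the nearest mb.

ΔP = (V / 5.9)^(1/0.647) = (47/5.9)^1.546.
47/5.9 = 7.966; 7.966^1.546 ≈ 24.72 mb.
P_c = 1008 − 24.72 = 983.28 ≈ 983 mb.

983 mb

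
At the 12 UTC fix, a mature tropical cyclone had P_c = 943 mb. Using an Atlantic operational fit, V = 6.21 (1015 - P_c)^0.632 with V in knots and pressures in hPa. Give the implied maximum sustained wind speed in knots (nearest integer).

93 kt

ΔP = 1015 − 943 = 72 mb.
72^0.632 ≈ 14.922.
V ≈ 6.21 × 14.922 ≈ 92.7 kt.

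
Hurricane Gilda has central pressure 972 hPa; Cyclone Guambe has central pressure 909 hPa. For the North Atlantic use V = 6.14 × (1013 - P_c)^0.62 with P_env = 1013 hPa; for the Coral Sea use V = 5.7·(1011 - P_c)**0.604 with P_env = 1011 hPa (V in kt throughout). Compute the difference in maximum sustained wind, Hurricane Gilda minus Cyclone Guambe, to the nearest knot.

-32 kt

Hurricane Gilda: ΔP = 41; V ≈ 6.14 × 41^0.62 ≈ 61.39 kt.
Cyclone Guambe: ΔP = 102; V ≈ 5.7 × 102^0.604 ≈ 93.13 kt.
Difference ≈ 61.39 − 93.13 = -31.74 → -32 kt.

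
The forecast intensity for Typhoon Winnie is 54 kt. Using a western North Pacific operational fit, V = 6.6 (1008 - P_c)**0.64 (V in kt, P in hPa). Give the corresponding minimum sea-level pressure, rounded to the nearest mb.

981 mb

ΔP = (V / 6.6)^(1/0.64) = (54/6.6)^1.562.
54/6.6 = 8.182; 8.182^1.562 ≈ 26.69 mb.
P_c = 1008 − 26.69 = 981.31 ≈ 981 mb.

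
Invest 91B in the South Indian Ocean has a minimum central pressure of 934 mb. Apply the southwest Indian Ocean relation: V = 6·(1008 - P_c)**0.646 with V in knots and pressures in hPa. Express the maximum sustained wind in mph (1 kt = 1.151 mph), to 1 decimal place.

ΔP = 1008 − 934 = 74 mb.
V ≈ 6 × 74^0.646 = 6 × 16.126 ≈ 96.755 kt.
96.755 × 1.151 ≈ 111.37 mph → 111.4 mph.

111.4 mph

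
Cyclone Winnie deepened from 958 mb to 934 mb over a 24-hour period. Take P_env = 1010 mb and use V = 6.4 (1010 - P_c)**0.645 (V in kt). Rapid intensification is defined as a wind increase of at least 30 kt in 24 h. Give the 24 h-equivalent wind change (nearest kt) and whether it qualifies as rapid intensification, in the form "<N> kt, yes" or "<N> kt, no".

V₁: ΔP = 52, V ≈ 6.4 × 52^0.645 ≈ 81.85 kt.
V₂: ΔP = 76, V ≈ 6.4 × 76^0.645 ≈ 104.55 kt.
ΔV over 24 h = 22.70 kt → 24 h equivalent = 22.70 × 24/24 ≈ 22.70 kt.
23 kt < 30 kt ⇒ not rapid intensification.

23 kt, no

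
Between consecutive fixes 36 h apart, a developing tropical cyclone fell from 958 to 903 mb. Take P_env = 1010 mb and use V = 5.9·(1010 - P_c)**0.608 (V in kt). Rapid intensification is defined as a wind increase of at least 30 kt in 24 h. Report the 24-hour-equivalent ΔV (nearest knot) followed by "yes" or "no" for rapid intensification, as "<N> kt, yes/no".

24 kt, no

V₁: ΔP = 52, V ≈ 5.9 × 52^0.608 ≈ 65.19 kt.
V₂: ΔP = 107, V ≈ 5.9 × 107^0.608 ≈ 101.09 kt.
ΔV over 36 h = 35.90 kt → 24 h equivalent = 35.90 × 24/36 ≈ 23.93 kt.
24 kt < 30 kt ⇒ not rapid intensification.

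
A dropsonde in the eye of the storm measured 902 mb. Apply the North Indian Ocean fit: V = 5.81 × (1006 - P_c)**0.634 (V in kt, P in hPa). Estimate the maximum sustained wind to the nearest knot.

ΔP = 1006 − 902 = 104 mb.
104^0.634 ≈ 19.002.
V ≈ 5.81 × 19.002 ≈ 110.4 kt.

110 kt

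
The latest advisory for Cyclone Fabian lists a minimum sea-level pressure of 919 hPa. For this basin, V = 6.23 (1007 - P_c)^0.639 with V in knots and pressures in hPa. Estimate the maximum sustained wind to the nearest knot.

ΔP = 1007 − 919 = 88 hPa.
88^0.639 ≈ 17.479.
V ≈ 6.23 × 17.479 ≈ 108.9 kt.

109 kt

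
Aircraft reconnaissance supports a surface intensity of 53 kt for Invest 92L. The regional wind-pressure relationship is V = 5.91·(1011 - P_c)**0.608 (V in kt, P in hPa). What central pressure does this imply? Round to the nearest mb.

ΔP = (V / 5.91)^(1/0.608) = (53/5.91)^1.645.
53/5.91 = 8.968; 8.968^1.645 ≈ 36.89 mb.
P_c = 1011 − 36.89 = 974.11 ≈ 974 mb.

974 mb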